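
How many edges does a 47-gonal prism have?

A prism on an n-gon has two n-gon bases and n rectangular sides: V = 2·47 = 94, E = 3·47 = 141, F = 47 + 2 = 49.

141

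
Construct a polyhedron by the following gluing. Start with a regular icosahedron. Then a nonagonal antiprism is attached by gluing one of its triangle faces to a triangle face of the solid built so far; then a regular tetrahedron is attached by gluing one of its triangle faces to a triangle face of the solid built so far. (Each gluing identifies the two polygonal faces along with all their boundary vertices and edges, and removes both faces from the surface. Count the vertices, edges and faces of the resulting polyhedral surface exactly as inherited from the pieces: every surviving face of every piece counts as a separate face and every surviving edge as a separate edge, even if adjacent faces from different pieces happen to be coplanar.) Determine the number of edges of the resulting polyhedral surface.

66

A regular icosahedron: V=12, E=30, F=20.
Attach a nonagonal antiprism (V=18, E=36, F=20) along a 3-gon: merge 3 vertices and 3 edges, delete both glued faces → V=27, E=63, F=38.
Attach a regular tetrahedron (V=4, E=6, F=4) along a 3-gon: merge 3 vertices and 3 edges, delete both glued faces → V=28, E=66, F=40.
Check: V − E + F = 28 − 66 + 40 = 2.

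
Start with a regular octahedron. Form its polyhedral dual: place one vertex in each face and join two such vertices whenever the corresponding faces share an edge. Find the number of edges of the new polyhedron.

The base solid has V = 6, E = 12, F = 8.
The dual swaps V and F and preserves E: V′ = F = 8, E′ = E = 12, F′ = V = 6.

12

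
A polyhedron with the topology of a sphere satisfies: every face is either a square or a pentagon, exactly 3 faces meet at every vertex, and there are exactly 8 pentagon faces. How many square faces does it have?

Let x be the number of squares; then F = 8 + x.
Edge–face incidences: 2E = 5·8 + 4·x = 40 + 4x.
Every vertex has degree 3, so 3V = 2E.
Euler: V − E + F = 2 ⇒ (2E)/3 − E + (8 + x) = 2.
Multiply by 6: 2·(2E) − 3·(2E) + 6·(8 + x) = 12, i.e. 48 + 6x − (40 + 4x) = 12.
Collecting terms: 2x + 8 = 12, so 2x = 4, so x = 2.
Then 2E = 40 + 4·2 = 48, so E = 24, V = 2E/3 = 16, F = 8 + 2 = 10.

2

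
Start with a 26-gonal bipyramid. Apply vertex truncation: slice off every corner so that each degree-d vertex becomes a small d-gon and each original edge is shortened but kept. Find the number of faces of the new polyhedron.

80

The base solid has V = 28, E = 78, F = 52.
Truncation replaces each original edge-end by a new vertex, so V′ = 2E = 156.
Each original edge survives, and each old vertex of degree d contributes d new edges; summing degrees gives Σd = 2E, so E′ = E + 2E = 3E = 234.
Each original face survives and each original vertex becomes one new face: F′ = F + V = 80.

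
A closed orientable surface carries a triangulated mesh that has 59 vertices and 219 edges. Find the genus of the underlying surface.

Every face is a triangle and each edge borders two faces, so 3F = 2·219, giving F = 146.
χ = V − E + F = 59 − 219 + 146 = -14.
For a closed orientable surface χ = 2 − 2g, so g = (2 − (-14))/2 = 8.

8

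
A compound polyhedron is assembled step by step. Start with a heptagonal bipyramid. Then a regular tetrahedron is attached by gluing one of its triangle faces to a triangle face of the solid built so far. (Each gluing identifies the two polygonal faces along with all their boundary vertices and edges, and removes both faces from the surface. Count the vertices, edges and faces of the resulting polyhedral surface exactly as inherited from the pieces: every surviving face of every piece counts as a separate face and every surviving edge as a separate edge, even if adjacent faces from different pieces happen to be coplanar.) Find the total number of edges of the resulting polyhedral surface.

24

A heptagonal bipyramid: V=9, E=21, F=14.
Attach a regular tetrahedron (V=4, E=6, F=4) along a 3-gon: merge 3 vertices and 3 edges, delete both glued faces → V=10, E=24, F=16.
Check: V − E + F = 10 − 24 + 16 = 2.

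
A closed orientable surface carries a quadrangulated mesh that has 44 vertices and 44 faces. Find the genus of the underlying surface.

1

Every face is a square, so 2E = 4·44 = 176, giving E = 88.
χ = V − E + F = 44 − 88 + 44 = 0.
For a closed orientable surface χ = 2 − 2g, so g = (2 − (0))/2 = 1.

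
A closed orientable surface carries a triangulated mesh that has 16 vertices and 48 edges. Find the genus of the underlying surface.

Every face is a triangle and each edge borders two faces, so 3F = 2·48, giving F = 32.
χ = V − E + F = 16 − 48 + 32 = 0.
For a closed orientable surface χ = 2 − 2g, so g = (2 − (0))/2 = 1.

1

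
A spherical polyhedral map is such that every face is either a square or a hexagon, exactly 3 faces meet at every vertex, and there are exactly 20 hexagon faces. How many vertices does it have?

48

Let x be the number of squares; then F = 20 + x.
Edge–face incidences: 2E = 6·20 + 4·x = 120 + 4x.
Every vertex has degree 3, so 3V = 2E.
Euler: V − E + F = 2 ⇒ (2E)/3 − E + (20 + x) = 2.
Multiply by 6: 2·(2E) − 3·(2E) + 6·(20 + x) = 12, i.e. 120 + 6x − (120 + 4x) = 12.
Collecting terms: 2x = 12, so x = 6.
Then 2E = 120 + 4·6 = 144, so E = 72, V = 2E/3 = 48, F = 20 + 6 = 26.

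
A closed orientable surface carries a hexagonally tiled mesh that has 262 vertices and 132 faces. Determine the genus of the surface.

Every face is a hexagon, so 2E = 6·132 = 792, giving E = 396.
χ = V − E + F = 262 − 396 + 132 = -2.
For a closed orientable surface χ = 2 − 2g, so g = (2 − (-2))/2 = 2.

2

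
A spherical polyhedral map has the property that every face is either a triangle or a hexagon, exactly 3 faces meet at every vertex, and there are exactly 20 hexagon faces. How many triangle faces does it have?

4

Let x be the number of triangles; then F = 20 + x.
Edge–face incidences: 2E = 6·20 + 3·x = 120 + 3x.
Every vertex has degree 3, so 3V = 2E.
Euler: V − E + F = 2 ⇒ (2E)/3 − E + (20 + x) = 2.
Multiply by 6: 2·(2E) − 3·(2E) + 6·(20 + x) = 12, i.e. 120 + 6x − (120 + 3x) = 12.
Collecting terms: 3x = 12, so x = 4.
Then 2E = 120 + 3·4 = 132, so E = 66, V = 2E/3 = 44, F = 20 + 4 = 24.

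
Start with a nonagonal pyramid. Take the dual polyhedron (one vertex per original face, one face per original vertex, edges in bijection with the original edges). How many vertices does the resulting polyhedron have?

10

The base solid has V = 10, E = 18, F = 10.
The dual swaps V and F and preserves E: V′ = F = 10, E′ = E = 18, F′ = V = 10.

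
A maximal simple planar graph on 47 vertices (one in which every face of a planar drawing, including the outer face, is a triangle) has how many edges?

In a plane triangulation 3F = 2E and V − E + F = 2, so E = 3V − 6 = 3·47 − 6 = 135.

135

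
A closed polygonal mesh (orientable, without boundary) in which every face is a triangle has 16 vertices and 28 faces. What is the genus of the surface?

Every face is a triangle, so 2E = 3·28 = 84, giving E = 42.
χ = V − E + F = 16 − 42 + 28 = 2.
For a closed orientable surface χ = 2 − 2g, so g = (2 − (2))/2 = 0.

0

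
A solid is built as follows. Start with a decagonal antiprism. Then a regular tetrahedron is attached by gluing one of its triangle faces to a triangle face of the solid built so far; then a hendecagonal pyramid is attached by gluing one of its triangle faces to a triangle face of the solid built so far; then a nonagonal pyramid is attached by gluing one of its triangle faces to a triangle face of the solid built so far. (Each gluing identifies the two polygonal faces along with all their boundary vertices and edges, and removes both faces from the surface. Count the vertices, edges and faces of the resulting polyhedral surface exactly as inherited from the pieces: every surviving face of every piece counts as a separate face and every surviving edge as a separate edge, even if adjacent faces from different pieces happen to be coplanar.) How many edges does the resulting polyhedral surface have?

A decagonal antiprism: V=20, E=40, F=22.
Attach a regular tetrahedron (V=4, E=6, F=4) along a 3-gon: merge 3 vertices and 3 edges, delete both glued faces → V=21, E=43, F=24.
Attach a hendecagonal pyramid (V=12, E=22, F=12) along a 3-gon: merge 3 vertices and 3 edges, delete both glued faces → V=30, E=62, F=34.
Attach a nonagonal pyramid (V=10, E=18, F=10) along a 3-gon: merge 3 vertices and 3 edges, delete both glued faces → V=37, E=77, F=42.
Check: V − E + F = 37 − 77 + 42 = 2.

77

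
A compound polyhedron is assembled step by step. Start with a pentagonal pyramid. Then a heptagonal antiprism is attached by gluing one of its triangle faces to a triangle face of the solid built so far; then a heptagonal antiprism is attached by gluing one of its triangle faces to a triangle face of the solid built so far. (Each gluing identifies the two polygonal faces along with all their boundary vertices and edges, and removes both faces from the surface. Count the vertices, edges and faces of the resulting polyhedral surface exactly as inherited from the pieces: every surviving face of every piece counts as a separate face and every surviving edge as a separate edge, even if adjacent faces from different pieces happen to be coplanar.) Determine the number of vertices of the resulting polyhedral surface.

28

A pentagonal pyramid: V=6, E=10, F=6.
Attach a heptagonal antiprism (V=14, E=28, F=16) along a 3-gon: merge 3 vertices and 3 edges, delete both glued faces → V=17, E=35, F=20.
Attach a heptagonal antiprism (V=14, E=28, F=16) along a 3-gon: merge 3 vertices and 3 edges, delete both glued faces → V=28, E=60, F=34.
Check: V − E + F = 28 − 60 + 34 = 2.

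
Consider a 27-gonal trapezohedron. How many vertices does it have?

The n-trapezohedron (dual of the n-antiprism) has V = 2·27 + 2 = 56, E = 4·27 = 108, F = 2·27 = 54.

56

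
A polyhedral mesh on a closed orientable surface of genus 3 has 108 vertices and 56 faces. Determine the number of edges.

168

For a closed orientable surface of genus 3, χ = 2 − 2·3 = -4.
E = V + F − (-4) = 108 + 56 − (-4) = 168.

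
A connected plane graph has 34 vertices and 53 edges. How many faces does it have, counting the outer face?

21

Euler's formula for a connected plane graph: V − E + F = 2, so F = 2 − 34 + 53 = 21.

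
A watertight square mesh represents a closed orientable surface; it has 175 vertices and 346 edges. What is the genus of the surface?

Every face is a square and each edge borders two faces, so 4F = 2·346, giving F = 173.
χ = V − E + F = 175 − 346 + 173 = 2.
For a closed orientable surface χ = 2 − 2g, so g = (2 − (2))/2 = 0.

0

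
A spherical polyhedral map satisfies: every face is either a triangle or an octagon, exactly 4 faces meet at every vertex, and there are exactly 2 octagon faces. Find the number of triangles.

Let x be the number of triangles; then F = 2 + x.
Edge–face incidences: 2E = 8·2 + 3·x = 16 + 3x.
Every vertex has degree 4, so 4V = 2E.
Euler: V − E + F = 2 ⇒ (2E)/4 − E + (2 + x) = 2.
Multiply by 8: 2·(2E) − 4·(2E) + 8·(2 + x) = 16, i.e. 16 + 8x − 2·(16 + 3x) = 16.
Collecting terms: 2x − 16 = 16, so 2x = 32, so x = 16.
Then 2E = 16 + 3·16 = 64, so E = 32, V = 2E/4 = 16, F = 2 + 16 = 18.

16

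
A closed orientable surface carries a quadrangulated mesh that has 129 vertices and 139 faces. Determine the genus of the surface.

Every face is a square, so 2E = 4·139 = 556, giving E = 278.
χ = V − E + F = 129 − 278 + 139 = -10.
For a closed orientable surface χ = 2 − 2g, so g = (2 − (-10))/2 = 6.

6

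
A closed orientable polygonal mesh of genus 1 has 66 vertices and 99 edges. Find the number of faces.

33

For a closed orientable surface of genus 1, χ = 2 − 2·1 = 0.
F = 0 − V + E = 0 − 66 + 99 = 33.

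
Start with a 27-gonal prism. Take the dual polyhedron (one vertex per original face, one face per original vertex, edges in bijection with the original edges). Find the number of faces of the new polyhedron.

The base solid has V = 54, E = 81, F = 29.
The dual swaps V and F and preserves E: V′ = F = 29, E′ = E = 81, F′ = V = 54.

54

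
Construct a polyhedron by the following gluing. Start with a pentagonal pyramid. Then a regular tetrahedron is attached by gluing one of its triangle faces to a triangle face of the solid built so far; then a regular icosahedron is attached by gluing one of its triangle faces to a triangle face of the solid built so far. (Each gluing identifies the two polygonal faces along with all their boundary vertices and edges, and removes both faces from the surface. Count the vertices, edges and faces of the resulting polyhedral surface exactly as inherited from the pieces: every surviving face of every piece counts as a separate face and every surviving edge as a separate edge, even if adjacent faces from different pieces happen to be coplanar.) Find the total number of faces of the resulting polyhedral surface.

26

A pentagonal pyramid: V=6, E=10, F=6.
Attach a regular tetrahedron (V=4, E=6, F=4) along a 3-gon: merge 3 vertices and 3 edges, delete both glued faces → V=7, E=13, F=8.
Attach a regular icosahedron (V=12, E=30, F=20) along a 3-gon: merge 3 vertices and 3 edges, delete both glued faces → V=16, E=40, F=26.
Check: V − E + F = 16 − 40 + 26 = 2.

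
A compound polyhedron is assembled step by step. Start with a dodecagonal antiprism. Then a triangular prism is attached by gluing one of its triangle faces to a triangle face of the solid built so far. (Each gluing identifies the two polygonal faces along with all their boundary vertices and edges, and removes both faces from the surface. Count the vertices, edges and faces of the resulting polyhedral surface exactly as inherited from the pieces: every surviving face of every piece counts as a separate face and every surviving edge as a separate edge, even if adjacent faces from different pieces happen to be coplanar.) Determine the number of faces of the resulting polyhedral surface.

29

A dodecagonal antiprism: V=24, E=48, F=26.
Attach a triangular prism (V=6, E=9, F=5) along a 3-gon: merge 3 vertices and 3 edges, delete both glued faces → V=27, E=54, F=29.
Check: V − E + F = 27 − 54 + 29 = 2.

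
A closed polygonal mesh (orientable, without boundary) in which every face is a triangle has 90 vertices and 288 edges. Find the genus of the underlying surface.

Every face is a triangle and each edge borders two faces, so 3F = 2·288, giving F = 192.
χ = V − E + F = 90 − 288 + 192 = -6.
For a closed orientable surface χ = 2 − 2g, so g = (2 − (-6))/2 = 4.

4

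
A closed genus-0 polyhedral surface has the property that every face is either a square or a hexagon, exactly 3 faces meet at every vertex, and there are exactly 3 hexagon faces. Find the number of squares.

Let x be the number of squares; then F = 3 + x.
Edge–face incidences: 2E = 6·3 + 4·x = 18 + 4x.
Every vertex has degree 3, so 3V = 2E.
Euler: V − E + F = 2 ⇒ (2E)/3 − E + (3 + x) = 2.
Multiply by 6: 2·(2E) − 3·(2E) + 6·(3 + x) = 12, i.e. 18 + 6x − (18 + 4x) = 12.
Collecting terms: 2x = 12, so x = 6.
Then 2E = 18 + 4·6 = 42, so E = 21, V = 2E/3 = 14, F = 3 + 6 = 9.

6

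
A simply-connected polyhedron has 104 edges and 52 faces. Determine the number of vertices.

54

Here V − E + F = 2.
V = 2 + E − F = 2 + 104 − 52 = 54.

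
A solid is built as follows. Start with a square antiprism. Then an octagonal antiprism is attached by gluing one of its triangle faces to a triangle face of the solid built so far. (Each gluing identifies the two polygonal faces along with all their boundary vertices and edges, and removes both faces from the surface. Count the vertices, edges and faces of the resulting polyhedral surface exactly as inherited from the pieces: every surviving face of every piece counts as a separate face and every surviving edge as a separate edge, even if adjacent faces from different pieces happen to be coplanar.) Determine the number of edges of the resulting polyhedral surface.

A square antiprism: V=8, E=16, F=10.
Attach an octagonal antiprism (V=16, E=32, F=18) along a 3-gon: merge 3 vertices and 3 edges, delete both glued faces → V=21, E=45, F=26.
Check: V − E + F = 21 − 45 + 26 = 2.

45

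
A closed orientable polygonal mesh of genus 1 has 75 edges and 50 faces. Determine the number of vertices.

For a closed orientable surface of genus 1, χ = 2 − 2·1 = 0.
V = 0 + E − F = 0 + 75 − 50 = 25.

25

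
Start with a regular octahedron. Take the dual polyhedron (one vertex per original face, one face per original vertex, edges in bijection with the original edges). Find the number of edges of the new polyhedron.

12

The base solid has V = 6, E = 12, F = 8.
The dual swaps V and F and preserves E: V′ = F = 8, E′ = E = 12, F′ = V = 6.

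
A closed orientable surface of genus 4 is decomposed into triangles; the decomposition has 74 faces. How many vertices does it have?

χ = 2 − 2·4 = -6, and every face is a triangle so 3F = 2E.
E = 3·74/2 = 111. Then V = -6 + E − F = -6 + 111 − 74 = 31.

31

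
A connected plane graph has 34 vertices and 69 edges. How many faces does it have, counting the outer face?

Euler's formula for a connected plane graph: V − E + F = 2, so F = 2 − 34 + 69 = 37.

37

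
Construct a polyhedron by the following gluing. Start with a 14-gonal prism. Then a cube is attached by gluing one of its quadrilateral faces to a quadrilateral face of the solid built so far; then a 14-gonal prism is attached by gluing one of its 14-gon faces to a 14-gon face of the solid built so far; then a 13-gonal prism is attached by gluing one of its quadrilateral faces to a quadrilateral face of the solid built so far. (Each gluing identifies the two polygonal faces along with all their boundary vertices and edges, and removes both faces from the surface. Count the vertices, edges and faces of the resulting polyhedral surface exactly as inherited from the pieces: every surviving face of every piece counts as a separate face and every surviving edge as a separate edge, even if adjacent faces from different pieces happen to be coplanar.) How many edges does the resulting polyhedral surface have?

113

A 14-gonal prism: V=28, E=42, F=16.
Attach a cube (V=8, E=12, F=6) along a 4-gon: merge 4 vertices and 4 edges, delete both glued faces → V=32, E=50, F=20.
Attach a 14-gonal prism (V=28, E=42, F=16) along a 14-gon: merge 14 vertices and 14 edges, delete both glued faces → V=46, E=78, F=34.
Attach a 13-gonal prism (V=26, E=39, F=15) along a 4-gon: merge 4 vertices and 4 edges, delete both glued faces → V=68, E=113, F=47.
Check: V − E + F = 68 − 113 + 47 = 2.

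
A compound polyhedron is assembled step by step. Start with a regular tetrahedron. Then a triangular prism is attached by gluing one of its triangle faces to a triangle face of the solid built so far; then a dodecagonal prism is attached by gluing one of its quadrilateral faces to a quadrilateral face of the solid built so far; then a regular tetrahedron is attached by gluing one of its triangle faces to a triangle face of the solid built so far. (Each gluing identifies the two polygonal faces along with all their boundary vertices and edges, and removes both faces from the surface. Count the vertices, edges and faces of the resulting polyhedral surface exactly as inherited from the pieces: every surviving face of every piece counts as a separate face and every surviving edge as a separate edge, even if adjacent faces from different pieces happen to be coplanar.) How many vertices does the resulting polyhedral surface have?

A regular tetrahedron: V=4, E=6, F=4.
Attach a triangular prism (V=6, E=9, F=5) along a 3-gon: merge 3 vertices and 3 edges, delete both glued faces → V=7, E=12, F=7.
Attach a dodecagonal prism (V=24, E=36, F=14) along a 4-gon: merge 4 vertices and 4 edges, delete both glued faces → V=27, E=44, F=19.
Attach a regular tetrahedron (V=4, E=6, F=4) along a 3-gon: merge 3 vertices and 3 edges, delete both glued faces → V=28, E=47, F=21.
Check: V − E + F = 28 − 47 + 21 = 2.

28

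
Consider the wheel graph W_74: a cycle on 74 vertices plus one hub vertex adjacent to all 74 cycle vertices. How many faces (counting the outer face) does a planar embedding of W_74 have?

W_74 has V = 74 + 1 = 75 vertices and E = 2·74 = 148 edges.
By Euler's formula F = 2 − V + E = 2 − 75 + 148 = 75.

75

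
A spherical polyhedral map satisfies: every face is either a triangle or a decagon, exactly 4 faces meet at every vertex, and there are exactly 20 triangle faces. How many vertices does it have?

Let x be the number of decagons; then F = 20 + x.
Edge–face incidences: 2E = 3·20 + 10·x = 60 + 10x.
Every vertex has degree 4, so 4V = 2E.
Euler: V − E + F = 2 ⇒ (2E)/4 − E + (20 + x) = 2.
Multiply by 8: 2·(2E) − 4·(2E) + 8·(20 + x) = 16, i.e. 160 + 8x − 2·(60 + 10x) = 16.
Collecting terms: −12x + 40 = 16, so −12x = −24, so x = 2.
Then 2E = 60 + 10·2 = 80, so E = 40, V = 2E/4 = 20, F = 20 + 2 = 22.

20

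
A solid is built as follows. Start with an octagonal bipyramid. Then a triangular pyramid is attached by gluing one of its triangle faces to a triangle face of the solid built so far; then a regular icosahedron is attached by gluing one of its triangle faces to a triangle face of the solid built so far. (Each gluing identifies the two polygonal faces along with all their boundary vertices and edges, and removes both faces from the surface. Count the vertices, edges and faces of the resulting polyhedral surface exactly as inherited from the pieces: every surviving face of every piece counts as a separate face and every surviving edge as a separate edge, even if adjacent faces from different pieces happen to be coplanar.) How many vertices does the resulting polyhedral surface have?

An octagonal bipyramid: V=10, E=24, F=16.
Attach a triangular pyramid (V=4, E=6, F=4) along a 3-gon: merge 3 vertices and 3 edges, delete both glued faces → V=11, E=27, F=18.
Attach a regular icosahedron (V=12, E=30, F=20) along a 3-gon: merge 3 vertices and 3 edges, delete both glued faces → V=20, E=54, F=36.
Check: V − E + F = 20 − 54 + 36 = 2.

20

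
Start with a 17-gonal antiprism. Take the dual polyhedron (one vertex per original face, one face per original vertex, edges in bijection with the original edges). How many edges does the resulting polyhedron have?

68

The base solid has V = 34, E = 68, F = 36.
The dual swaps V and F and preserves E: V′ = F = 36, E′ = E = 68, F′ = V = 34.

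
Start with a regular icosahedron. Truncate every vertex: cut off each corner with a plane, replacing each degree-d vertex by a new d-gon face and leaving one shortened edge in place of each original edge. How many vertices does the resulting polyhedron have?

60

The base solid has V = 12, E = 30, F = 20.
Truncation replaces each original edge-end by a new vertex, so V′ = 2E = 60.
Each original edge survives, and each old vertex of degree d contributes d new edges; summing degrees gives Σd = 2E, so E′ = E + 2E = 3E = 90.
Each original face survives and each original vertex becomes one new face: F′ = F + V = 32.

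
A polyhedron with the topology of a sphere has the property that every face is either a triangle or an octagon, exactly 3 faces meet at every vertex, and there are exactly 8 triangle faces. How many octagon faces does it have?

Let x be the number of octagons; then F = 8 + x.
Edge–face incidences: 2E = 3·8 + 8·x = 24 + 8x.
Every vertex has degree 3, so 3V = 2E.
Euler: V − E + F = 2 ⇒ (2E)/3 − E + (8 + x) = 2.
Multiply by 6: 2·(2E) − 3·(2E) + 6·(8 + x) = 12, i.e. 48 + 6x − (24 + 8x) = 12.
Collecting terms: −2x + 24 = 12, so −2x = −12, so x = 6.
Then 2E = 24 + 8·6 = 72, so E = 36, V = 2E/3 = 24, F = 8 + 6 = 14.

6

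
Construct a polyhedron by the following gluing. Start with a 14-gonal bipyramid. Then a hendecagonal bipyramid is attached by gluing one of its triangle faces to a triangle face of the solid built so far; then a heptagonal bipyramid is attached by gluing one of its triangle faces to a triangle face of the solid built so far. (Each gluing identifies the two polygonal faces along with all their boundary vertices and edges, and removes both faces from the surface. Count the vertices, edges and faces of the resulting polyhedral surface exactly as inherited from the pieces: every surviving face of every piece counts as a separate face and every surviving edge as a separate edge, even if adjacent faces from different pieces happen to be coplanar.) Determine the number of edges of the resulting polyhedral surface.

90

A 14-gonal bipyramid: V=16, E=42, F=28.
Attach a hendecagonal bipyramid (V=13, E=33, F=22) along a 3-gon: merge 3 vertices and 3 edges, delete both glued faces → V=26, E=72, F=48.
Attach a heptagonal bipyramid (V=9, E=21, F=14) along a 3-gon: merge 3 vertices and 3 edges, delete both glued faces → V=32, E=90, F=60.
Check: V − E + F = 32 − 90 + 60 = 2.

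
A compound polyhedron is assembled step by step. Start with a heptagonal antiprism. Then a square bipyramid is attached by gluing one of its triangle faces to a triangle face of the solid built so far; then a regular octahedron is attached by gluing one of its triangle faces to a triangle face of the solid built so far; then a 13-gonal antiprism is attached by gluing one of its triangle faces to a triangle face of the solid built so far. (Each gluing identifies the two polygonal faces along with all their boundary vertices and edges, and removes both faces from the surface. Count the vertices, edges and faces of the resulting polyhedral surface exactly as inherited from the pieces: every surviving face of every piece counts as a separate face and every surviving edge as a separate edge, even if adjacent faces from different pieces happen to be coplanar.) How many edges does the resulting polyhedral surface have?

95

A heptagonal antiprism: V=14, E=28, F=16.
Attach a square bipyramid (V=6, E=12, F=8) along a 3-gon: merge 3 vertices and 3 edges, delete both glued faces → V=17, E=37, F=22.
Attach a regular octahedron (V=6, E=12, F=8) along a 3-gon: merge 3 vertices and 3 edges, delete both glued faces → V=20, E=46, F=28.
Attach a 13-gonal antiprism (V=26, E=52, F=28) along a 3-gon: merge 3 vertices and 3 edges, delete both glued faces → V=43, E=95, F=54.
Check: V − E + F = 43 − 95 + 54 = 2.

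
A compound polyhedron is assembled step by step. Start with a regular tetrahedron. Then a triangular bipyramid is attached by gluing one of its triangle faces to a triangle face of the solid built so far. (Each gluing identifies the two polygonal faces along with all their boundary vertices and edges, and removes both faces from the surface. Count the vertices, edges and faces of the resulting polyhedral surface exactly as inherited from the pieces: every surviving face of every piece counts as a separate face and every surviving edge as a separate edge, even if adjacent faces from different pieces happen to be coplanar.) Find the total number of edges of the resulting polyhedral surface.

A regular tetrahedron: V=4, E=6, F=4.
Attach a triangular bipyramid (V=5, E=9, F=6) along a 3-gon: merge 3 vertices and 3 edges, delete both glued faces → V=6, E=12, F=8.
Check: V − E + F = 6 − 12 + 8 = 2.

12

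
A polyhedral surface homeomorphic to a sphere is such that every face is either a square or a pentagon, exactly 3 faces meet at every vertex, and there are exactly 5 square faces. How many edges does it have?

Let x be the number of pentagons; then F = 5 + x.
Edge–face incidences: 2E = 4·5 + 5·x = 20 + 5x.
Every vertex has degree 3, so 3V = 2E.
Euler: V − E + F = 2 ⇒ (2E)/3 − E + (5 + x) = 2.
Multiply by 6: 2·(2E) − 3·(2E) + 6·(5 + x) = 12, i.e. 30 + 6x − (20 + 5x) = 12.
Collecting terms: x + 10 = 12, so x = 2.
Then 2E = 20 + 5·2 = 30, so E = 15, V = 2E/3 = 10, F = 5 + 2 = 7.

15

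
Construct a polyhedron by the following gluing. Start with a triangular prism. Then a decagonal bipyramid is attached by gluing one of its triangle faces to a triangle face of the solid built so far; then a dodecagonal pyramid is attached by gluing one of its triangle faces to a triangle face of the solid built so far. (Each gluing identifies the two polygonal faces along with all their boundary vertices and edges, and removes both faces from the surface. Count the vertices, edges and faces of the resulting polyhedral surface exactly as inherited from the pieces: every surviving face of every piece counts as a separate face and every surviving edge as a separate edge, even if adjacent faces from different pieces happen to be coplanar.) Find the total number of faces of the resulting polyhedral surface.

A triangular prism: V=6, E=9, F=5.
Attach a decagonal bipyramid (V=12, E=30, F=20) along a 3-gon: merge 3 vertices and 3 edges, delete both glued faces → V=15, E=36, F=23.
Attach a dodecagonal pyramid (V=13, E=24, F=13) along a 3-gon: merge 3 vertices and 3 edges, delete both glued faces → V=25, E=57, F=34.
Check: V − E + F = 25 − 57 + 34 = 2.

34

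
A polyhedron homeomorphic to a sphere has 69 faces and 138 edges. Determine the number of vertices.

Here V − E + F = 2.
V = 2 + E − F = 2 + 138 − 69 = 71.

71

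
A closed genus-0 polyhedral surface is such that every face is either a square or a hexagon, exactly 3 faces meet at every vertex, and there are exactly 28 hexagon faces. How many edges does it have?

Let x be the number of squares; then F = 28 + x.
Edge–face incidences: 2E = 6·28 + 4·x = 168 + 4x.
Every vertex has degree 3, so 3V = 2E.
Euler: V − E + F = 2 ⇒ (2E)/3 − E + (28 + x) = 2.
Multiply by 6: 2·(2E) − 3·(2E) + 6·(28 + x) = 12, i.e. 168 + 6x − (168 + 4x) = 12.
Collecting terms: 2x = 12, so x = 6.
Then 2E = 168 + 4·6 = 192, so E = 96, V = 2E/3 = 64, F = 28 + 6 = 34.

96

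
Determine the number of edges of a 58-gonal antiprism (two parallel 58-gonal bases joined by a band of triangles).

An antiprism on an n-gon has two n-gon caps and 2n triangles: V = 2·58 = 116, E = 4·58 = 232, F = 2·58 + 2 = 118.

232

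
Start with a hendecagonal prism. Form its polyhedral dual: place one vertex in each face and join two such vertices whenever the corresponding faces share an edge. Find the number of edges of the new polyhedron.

33

The base solid has V = 22, E = 33, F = 13.
The dual swaps V and F and preserves E: V′ = F = 13, E′ = E = 33, F′ = V = 22.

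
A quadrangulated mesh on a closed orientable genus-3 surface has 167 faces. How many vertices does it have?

χ = 2 − 2·3 = -4, and every face is a square so 4F = 2E.
E = 4·167/2 = 334. Then V = -4 + E − F = -4 + 334 − 167 = 163.

163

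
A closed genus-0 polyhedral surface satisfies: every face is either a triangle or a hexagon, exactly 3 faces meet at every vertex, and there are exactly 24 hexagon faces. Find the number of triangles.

Let x be the number of triangles; then F = 24 + x.
Edge–face incidences: 2E = 6·24 + 3·x = 144 + 3x.
Every vertex has degree 3, so 3V = 2E.
Euler: V − E + F = 2 ⇒ (2E)/3 − E + (24 + x) = 2.
Multiply by 6: 2·(2E) − 3·(2E) + 6·(24 + x) = 12, i.e. 144 + 6x − (144 + 3x) = 12.
Collecting terms: 3x = 12, so x = 4.
Then 2E = 144 + 3·4 = 156, so E = 78, V = 2E/3 = 52, F = 24 + 4 = 28.

4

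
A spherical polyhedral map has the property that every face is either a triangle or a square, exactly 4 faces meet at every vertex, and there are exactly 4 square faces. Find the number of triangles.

Let x be the number of triangles; then F = 4 + x.
Edge–face incidences: 2E = 4·4 + 3·x = 16 + 3x.
Every vertex has degree 4, so 4V = 2E.
Euler: V − E + F = 2 ⇒ (2E)/4 − E + (4 + x) = 2.
Multiply by 8: 2·(2E) − 4·(2E) + 8·(4 + x) = 16, i.e. 32 + 8x − 2·(16 + 3x) = 16.
Collecting terms: 2x = 16, so x = 8.
Then 2E = 16 + 3·8 = 40, so E = 20, V = 2E/4 = 10, F = 4 + 8 = 12.

8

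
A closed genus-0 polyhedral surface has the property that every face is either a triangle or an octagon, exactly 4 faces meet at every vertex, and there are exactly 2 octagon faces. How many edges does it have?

32

Let x be the number of triangles; then F = 2 + x.
Edge–face incidences: 2E = 8·2 + 3·x = 16 + 3x.
Every vertex has degree 4, so 4V = 2E.
Euler: V − E + F = 2 ⇒ (2E)/4 − E + (2 + x) = 2.
Multiply by 8: 2·(2E) − 4·(2E) + 8·(2 + x) = 16, i.e. 16 + 8x − 2·(16 + 3x) = 16.
Collecting terms: 2x − 16 = 16, so 2x = 32, so x = 16.
Then 2E = 16 + 3·16 = 64, so E = 32, V = 2E/4 = 16, F = 2 + 16 = 18.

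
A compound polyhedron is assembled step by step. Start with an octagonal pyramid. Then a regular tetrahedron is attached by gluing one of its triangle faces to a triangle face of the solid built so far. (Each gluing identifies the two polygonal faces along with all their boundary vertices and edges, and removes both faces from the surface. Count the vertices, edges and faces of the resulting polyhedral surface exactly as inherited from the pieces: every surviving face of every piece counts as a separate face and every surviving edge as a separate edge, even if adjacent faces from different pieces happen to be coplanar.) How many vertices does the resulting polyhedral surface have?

An octagonal pyramid: V=9, E=16, F=9.
Attach a regular tetrahedron (V=4, E=6, F=4) along a 3-gon: merge 3 vertices and 3 edges, delete both glued faces → V=10, E=19, F=11.
Check: V − E + F = 10 − 19 + 11 = 2.

10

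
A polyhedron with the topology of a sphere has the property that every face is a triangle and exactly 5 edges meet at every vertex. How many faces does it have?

Each face has 3 edges and each edge borders two faces, so 2E = 3F.
Each vertex has degree 5, so 5V = 2E and hence V = 3F/5.
Euler: V − E + F = 2 ⇒ (3F/5) − (3F/2) + F = 2.
Multiply by 10: (6 − 15 + 10)F = 20, i.e. 1F = 20.
So F = 20, E = 3·20/2 = 30, V = 3·20/5 = 12.

20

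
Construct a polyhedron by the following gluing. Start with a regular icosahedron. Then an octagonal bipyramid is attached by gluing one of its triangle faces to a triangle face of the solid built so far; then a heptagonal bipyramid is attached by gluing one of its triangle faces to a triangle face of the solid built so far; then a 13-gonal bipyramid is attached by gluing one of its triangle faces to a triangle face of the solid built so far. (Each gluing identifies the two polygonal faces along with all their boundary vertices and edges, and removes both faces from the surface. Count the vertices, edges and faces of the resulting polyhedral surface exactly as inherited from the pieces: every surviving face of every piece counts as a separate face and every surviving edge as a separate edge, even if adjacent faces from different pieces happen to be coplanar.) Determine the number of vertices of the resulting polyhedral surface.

37

A regular icosahedron: V=12, E=30, F=20.
Attach an octagonal bipyramid (V=10, E=24, F=16) along a 3-gon: merge 3 vertices and 3 edges, delete both glued faces → V=19, E=51, F=34.
Attach a heptagonal bipyramid (V=9, E=21, F=14) along a 3-gon: merge 3 vertices and 3 edges, delete both glued faces → V=25, E=69, F=46.
Attach a 13-gonal bipyramid (V=15, E=39, F=26) along a 3-gon: merge 3 vertices and 3 edges, delete both glued faces → V=37, E=105, F=70.
Check: V − E + F = 37 − 105 + 70 = 2.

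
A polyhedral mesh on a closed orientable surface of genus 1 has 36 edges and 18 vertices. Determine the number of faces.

18

For a closed orientable surface of genus 1, χ = 2 − 2·1 = 0.
F = 0 − V + E = 0 − 18 + 36 = 18.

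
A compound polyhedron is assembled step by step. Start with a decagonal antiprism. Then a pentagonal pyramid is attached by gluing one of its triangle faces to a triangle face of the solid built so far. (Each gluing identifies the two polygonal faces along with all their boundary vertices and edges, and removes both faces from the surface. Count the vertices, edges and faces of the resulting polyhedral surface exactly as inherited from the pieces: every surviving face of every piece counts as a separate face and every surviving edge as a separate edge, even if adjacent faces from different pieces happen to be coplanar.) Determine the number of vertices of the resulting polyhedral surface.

A decagonal antiprism: V=20, E=40, F=22.
Attach a pentagonal pyramid (V=6, E=10, F=6) along a 3-gon: merge 3 vertices and 3 edges, delete both glued faces → V=23, E=47, F=26.
Check: V − E + F = 23 − 47 + 26 = 2.

23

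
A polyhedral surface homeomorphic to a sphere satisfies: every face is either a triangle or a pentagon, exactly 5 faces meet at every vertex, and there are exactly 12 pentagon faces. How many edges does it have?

Let x be the number of triangles; then F = 12 + x.
Edge–face incidences: 2E = 5·12 + 3·x = 60 + 3x.
Every vertex has degree 5, so 5V = 2E.
Euler: V − E + F = 2 ⇒ (2E)/5 − E + (12 + x) = 2.
Multiply by 10: 2·(2E) − 5·(2E) + 10·(12 + x) = 20, i.e. 120 + 10x − 3·(60 + 3x) = 20.
Collecting terms: x − 60 = 20, so x = 80.
Then 2E = 60 + 3·80 = 300, so E = 150, V = 2E/5 = 60, F = 12 + 80 = 92.

150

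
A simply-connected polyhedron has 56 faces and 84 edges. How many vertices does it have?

Here V − E + F = 2.
V = 2 + E − F = 2 + 84 − 56 = 30.

30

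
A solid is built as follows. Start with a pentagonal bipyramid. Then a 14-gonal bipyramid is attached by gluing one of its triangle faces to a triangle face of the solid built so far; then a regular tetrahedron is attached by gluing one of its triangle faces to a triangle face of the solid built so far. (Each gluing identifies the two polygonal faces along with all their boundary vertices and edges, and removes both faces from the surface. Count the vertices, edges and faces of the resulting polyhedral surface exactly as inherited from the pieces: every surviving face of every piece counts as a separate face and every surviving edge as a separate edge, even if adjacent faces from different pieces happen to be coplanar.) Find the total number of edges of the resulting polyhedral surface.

A pentagonal bipyramid: V=7, E=15, F=10.
Attach a 14-gonal bipyramid (V=16, E=42, F=28) along a 3-gon: merge 3 vertices and 3 edges, delete both glued faces → V=20, E=54, F=36.
Attach a regular tetrahedron (V=4, E=6, F=4) along a 3-gon: merge 3 vertices and 3 edges, delete both glued faces → V=21, E=57, F=38.
Check: V − E + F = 21 − 57 + 38 = 2.

57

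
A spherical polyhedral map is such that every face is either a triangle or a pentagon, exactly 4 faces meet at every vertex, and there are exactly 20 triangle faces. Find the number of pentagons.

12

Let x be the number of pentagons; then F = 20 + x.
Edge–face incidences: 2E = 3·20 + 5·x = 60 + 5x.
Every vertex has degree 4, so 4V = 2E.
Euler: V − E + F = 2 ⇒ (2E)/4 − E + (20 + x) = 2.
Multiply by 8: 2·(2E) − 4·(2E) + 8·(20 + x) = 16, i.e. 160 + 8x − 2·(60 + 5x) = 16.
Collecting terms: −2x + 40 = 16, so −2x = −24, so x = 12.
Then 2E = 60 + 5·12 = 120, so E = 60, V = 2E/4 = 30, F = 20 + 12 = 32.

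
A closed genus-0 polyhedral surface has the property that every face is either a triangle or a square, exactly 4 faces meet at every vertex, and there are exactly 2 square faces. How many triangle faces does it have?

Let x be the number of triangles; then F = 2 + x.
Edge–face incidences: 2E = 4·2 + 3·x = 8 + 3x.
Every vertex has degree 4, so 4V = 2E.
Euler: V − E + F = 2 ⇒ (2E)/4 − E + (2 + x) = 2.
Multiply by 8: 2·(2E) − 4·(2E) + 8·(2 + x) = 16, i.e. 16 + 8x − 2·(8 + 3x) = 16.
Collecting terms: 2x = 16, so x = 8.
Then 2E = 8 + 3·8 = 32, so E = 16, V = 2E/4 = 8, F = 2 + 8 = 10.

8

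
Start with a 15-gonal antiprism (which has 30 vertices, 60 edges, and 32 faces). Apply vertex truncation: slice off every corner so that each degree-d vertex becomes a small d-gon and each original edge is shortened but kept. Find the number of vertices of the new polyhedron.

Truncation replaces each original edge-end by a new vertex, so V′ = 2E = 120.
Each original edge survives, and each old vertex of degree d contributes d new edges; summing degrees gives Σd = 2E, so E′ = E + 2E = 3E = 180.
Each original face survives and each original vertex becomes one new face: F′ = F + V = 62.

120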